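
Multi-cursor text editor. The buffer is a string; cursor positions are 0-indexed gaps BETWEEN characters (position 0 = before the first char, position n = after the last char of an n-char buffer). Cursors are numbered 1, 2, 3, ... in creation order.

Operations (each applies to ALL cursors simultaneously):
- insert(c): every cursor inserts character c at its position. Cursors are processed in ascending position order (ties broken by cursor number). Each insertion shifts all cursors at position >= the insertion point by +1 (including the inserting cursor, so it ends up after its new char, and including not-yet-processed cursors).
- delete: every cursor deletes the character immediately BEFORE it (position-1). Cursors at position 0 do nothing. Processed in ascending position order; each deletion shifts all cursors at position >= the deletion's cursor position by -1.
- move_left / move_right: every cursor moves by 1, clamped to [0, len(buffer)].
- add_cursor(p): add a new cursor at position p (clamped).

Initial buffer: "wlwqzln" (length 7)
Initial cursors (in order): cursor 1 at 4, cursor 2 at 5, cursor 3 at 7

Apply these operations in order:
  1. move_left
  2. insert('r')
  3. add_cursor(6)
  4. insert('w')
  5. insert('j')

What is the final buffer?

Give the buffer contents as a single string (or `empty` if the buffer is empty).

After op 1 (move_left): buffer="wlwqzln" (len 7), cursors c1@3 c2@4 c3@6, authorship .......
After op 2 (insert('r')): buffer="wlwrqrzlrn" (len 10), cursors c1@4 c2@6 c3@9, authorship ...1.2..3.
After op 3 (add_cursor(6)): buffer="wlwrqrzlrn" (len 10), cursors c1@4 c2@6 c4@6 c3@9, authorship ...1.2..3.
After op 4 (insert('w')): buffer="wlwrwqrwwzlrwn" (len 14), cursors c1@5 c2@9 c4@9 c3@13, authorship ...11.224..33.
After op 5 (insert('j')): buffer="wlwrwjqrwwjjzlrwjn" (len 18), cursors c1@6 c2@12 c4@12 c3@17, authorship ...111.22424..333.

Answer: wlwrwjqrwwjjzlrwjn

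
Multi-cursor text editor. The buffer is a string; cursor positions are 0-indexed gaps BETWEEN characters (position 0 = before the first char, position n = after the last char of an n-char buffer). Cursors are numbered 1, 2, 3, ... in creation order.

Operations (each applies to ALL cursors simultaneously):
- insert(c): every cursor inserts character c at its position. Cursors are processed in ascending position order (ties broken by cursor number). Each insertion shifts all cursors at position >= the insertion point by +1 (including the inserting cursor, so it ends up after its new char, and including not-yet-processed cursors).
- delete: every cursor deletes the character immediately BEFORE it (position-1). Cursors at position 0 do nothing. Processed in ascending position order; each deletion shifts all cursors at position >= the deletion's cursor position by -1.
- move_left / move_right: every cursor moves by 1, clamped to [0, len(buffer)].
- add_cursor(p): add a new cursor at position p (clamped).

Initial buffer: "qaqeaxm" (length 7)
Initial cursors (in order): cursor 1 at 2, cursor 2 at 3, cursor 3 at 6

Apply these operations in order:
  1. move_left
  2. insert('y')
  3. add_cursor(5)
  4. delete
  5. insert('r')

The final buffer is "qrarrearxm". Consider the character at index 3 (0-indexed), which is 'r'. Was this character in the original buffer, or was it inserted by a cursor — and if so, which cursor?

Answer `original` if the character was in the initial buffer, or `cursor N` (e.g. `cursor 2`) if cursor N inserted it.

After op 1 (move_left): buffer="qaqeaxm" (len 7), cursors c1@1 c2@2 c3@5, authorship .......
After op 2 (insert('y')): buffer="qyayqeayxm" (len 10), cursors c1@2 c2@4 c3@8, authorship .1.2...3..
After op 3 (add_cursor(5)): buffer="qyayqeayxm" (len 10), cursors c1@2 c2@4 c4@5 c3@8, authorship .1.2...3..
After op 4 (delete): buffer="qaeaxm" (len 6), cursors c1@1 c2@2 c4@2 c3@4, authorship ......
After op 5 (insert('r')): buffer="qrarrearxm" (len 10), cursors c1@2 c2@5 c4@5 c3@8, authorship .1.24..3..
Authorship (.=original, N=cursor N): . 1 . 2 4 . . 3 . .
Index 3: author = 2

Answer: cursor 2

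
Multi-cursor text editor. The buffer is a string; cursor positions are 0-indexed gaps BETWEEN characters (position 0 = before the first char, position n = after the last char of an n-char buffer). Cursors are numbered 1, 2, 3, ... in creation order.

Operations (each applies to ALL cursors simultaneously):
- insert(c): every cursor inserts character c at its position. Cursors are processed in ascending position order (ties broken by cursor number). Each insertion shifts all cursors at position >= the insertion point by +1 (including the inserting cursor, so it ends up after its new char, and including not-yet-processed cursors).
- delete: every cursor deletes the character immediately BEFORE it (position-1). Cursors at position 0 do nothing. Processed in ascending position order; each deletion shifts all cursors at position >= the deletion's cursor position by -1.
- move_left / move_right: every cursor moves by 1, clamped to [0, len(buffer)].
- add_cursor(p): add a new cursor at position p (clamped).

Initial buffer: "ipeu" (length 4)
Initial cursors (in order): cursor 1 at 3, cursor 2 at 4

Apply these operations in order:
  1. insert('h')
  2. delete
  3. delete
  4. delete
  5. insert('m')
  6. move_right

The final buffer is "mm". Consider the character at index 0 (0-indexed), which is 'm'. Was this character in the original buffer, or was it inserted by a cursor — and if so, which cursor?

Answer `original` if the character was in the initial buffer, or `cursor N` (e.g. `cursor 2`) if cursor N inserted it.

After op 1 (insert('h')): buffer="ipehuh" (len 6), cursors c1@4 c2@6, authorship ...1.2
After op 2 (delete): buffer="ipeu" (len 4), cursors c1@3 c2@4, authorship ....
After op 3 (delete): buffer="ip" (len 2), cursors c1@2 c2@2, authorship ..
After op 4 (delete): buffer="" (len 0), cursors c1@0 c2@0, authorship 
After op 5 (insert('m')): buffer="mm" (len 2), cursors c1@2 c2@2, authorship 12
After op 6 (move_right): buffer="mm" (len 2), cursors c1@2 c2@2, authorship 12
Authorship (.=original, N=cursor N): 1 2
Index 0: author = 1

Answer: cursor 1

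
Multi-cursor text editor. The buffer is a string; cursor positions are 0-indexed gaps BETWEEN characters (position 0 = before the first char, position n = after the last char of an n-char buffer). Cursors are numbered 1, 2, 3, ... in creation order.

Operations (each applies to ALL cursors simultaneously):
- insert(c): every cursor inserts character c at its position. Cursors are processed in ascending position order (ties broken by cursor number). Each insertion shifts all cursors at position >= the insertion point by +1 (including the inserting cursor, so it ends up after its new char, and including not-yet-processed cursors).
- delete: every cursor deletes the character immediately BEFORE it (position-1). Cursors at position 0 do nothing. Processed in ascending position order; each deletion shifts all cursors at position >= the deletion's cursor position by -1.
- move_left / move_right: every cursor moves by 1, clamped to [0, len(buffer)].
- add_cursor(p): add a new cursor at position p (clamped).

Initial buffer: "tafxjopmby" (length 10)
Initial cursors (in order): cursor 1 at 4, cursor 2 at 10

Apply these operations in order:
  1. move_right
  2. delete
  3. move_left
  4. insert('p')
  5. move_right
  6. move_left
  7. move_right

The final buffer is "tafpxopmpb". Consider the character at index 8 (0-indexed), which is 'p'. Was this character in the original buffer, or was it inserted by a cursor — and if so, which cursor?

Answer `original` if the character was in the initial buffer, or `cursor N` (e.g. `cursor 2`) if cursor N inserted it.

Answer: cursor 2

Derivation:
After op 1 (move_right): buffer="tafxjopmby" (len 10), cursors c1@5 c2@10, authorship ..........
After op 2 (delete): buffer="tafxopmb" (len 8), cursors c1@4 c2@8, authorship ........
After op 3 (move_left): buffer="tafxopmb" (len 8), cursors c1@3 c2@7, authorship ........
After op 4 (insert('p')): buffer="tafpxopmpb" (len 10), cursors c1@4 c2@9, authorship ...1....2.
After op 5 (move_right): buffer="tafpxopmpb" (len 10), cursors c1@5 c2@10, authorship ...1....2.
After op 6 (move_left): buffer="tafpxopmpb" (len 10), cursors c1@4 c2@9, authorship ...1....2.
After op 7 (move_right): buffer="tafpxopmpb" (len 10), cursors c1@5 c2@10, authorship ...1....2.
Authorship (.=original, N=cursor N): . . . 1 . . . . 2 .
Index 8: author = 2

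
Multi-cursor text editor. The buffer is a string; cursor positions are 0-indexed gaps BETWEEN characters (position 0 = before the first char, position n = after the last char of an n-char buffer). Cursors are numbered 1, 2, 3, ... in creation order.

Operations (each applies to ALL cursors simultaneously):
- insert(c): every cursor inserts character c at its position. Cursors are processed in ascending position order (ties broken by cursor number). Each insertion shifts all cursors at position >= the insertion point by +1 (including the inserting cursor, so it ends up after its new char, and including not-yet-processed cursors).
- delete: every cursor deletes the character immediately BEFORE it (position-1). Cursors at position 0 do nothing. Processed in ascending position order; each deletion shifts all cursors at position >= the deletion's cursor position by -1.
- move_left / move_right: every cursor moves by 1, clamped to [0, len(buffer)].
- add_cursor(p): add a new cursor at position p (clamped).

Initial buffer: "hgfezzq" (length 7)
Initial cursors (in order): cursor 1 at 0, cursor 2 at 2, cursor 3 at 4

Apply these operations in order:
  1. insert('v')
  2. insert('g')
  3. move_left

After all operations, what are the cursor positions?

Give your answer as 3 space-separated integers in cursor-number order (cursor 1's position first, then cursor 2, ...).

After op 1 (insert('v')): buffer="vhgvfevzzq" (len 10), cursors c1@1 c2@4 c3@7, authorship 1..2..3...
After op 2 (insert('g')): buffer="vghgvgfevgzzq" (len 13), cursors c1@2 c2@6 c3@10, authorship 11..22..33...
After op 3 (move_left): buffer="vghgvgfevgzzq" (len 13), cursors c1@1 c2@5 c3@9, authorship 11..22..33...

Answer: 1 5 9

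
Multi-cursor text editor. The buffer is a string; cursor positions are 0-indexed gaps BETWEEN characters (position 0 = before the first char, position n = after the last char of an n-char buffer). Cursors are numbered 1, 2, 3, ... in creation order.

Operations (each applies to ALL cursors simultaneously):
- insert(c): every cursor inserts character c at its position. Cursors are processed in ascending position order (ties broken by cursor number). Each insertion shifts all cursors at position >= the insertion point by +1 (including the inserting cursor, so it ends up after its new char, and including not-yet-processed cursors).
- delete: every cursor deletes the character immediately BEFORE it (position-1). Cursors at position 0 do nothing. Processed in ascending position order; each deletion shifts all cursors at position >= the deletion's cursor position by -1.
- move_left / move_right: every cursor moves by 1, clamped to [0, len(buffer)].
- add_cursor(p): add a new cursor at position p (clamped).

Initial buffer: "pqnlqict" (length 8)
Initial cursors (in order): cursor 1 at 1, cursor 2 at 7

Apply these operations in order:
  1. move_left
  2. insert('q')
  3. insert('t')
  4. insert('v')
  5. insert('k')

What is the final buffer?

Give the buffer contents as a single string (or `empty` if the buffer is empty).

Answer: qtvkpqnlqiqtvkct

Derivation:
After op 1 (move_left): buffer="pqnlqict" (len 8), cursors c1@0 c2@6, authorship ........
After op 2 (insert('q')): buffer="qpqnlqiqct" (len 10), cursors c1@1 c2@8, authorship 1......2..
After op 3 (insert('t')): buffer="qtpqnlqiqtct" (len 12), cursors c1@2 c2@10, authorship 11......22..
After op 4 (insert('v')): buffer="qtvpqnlqiqtvct" (len 14), cursors c1@3 c2@12, authorship 111......222..
After op 5 (insert('k')): buffer="qtvkpqnlqiqtvkct" (len 16), cursors c1@4 c2@14, authorship 1111......2222..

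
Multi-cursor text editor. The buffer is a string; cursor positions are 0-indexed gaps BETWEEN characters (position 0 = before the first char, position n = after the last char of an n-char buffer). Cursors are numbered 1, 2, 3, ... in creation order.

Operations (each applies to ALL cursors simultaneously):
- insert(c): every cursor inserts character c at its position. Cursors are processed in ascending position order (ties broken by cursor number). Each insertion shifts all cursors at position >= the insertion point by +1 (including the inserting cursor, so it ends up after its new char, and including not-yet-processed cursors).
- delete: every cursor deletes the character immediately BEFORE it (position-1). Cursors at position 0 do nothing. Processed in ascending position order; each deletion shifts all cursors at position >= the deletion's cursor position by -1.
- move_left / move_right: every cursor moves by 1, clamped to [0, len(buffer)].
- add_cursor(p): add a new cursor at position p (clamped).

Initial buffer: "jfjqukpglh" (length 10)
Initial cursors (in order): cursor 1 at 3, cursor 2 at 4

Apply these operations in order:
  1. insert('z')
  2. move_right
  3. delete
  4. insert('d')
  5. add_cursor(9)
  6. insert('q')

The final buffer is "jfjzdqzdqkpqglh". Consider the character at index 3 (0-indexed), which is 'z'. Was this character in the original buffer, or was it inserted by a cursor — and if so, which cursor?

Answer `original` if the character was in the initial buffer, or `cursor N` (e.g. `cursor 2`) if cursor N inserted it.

After op 1 (insert('z')): buffer="jfjzqzukpglh" (len 12), cursors c1@4 c2@6, authorship ...1.2......
After op 2 (move_right): buffer="jfjzqzukpglh" (len 12), cursors c1@5 c2@7, authorship ...1.2......
After op 3 (delete): buffer="jfjzzkpglh" (len 10), cursors c1@4 c2@5, authorship ...12.....
After op 4 (insert('d')): buffer="jfjzdzdkpglh" (len 12), cursors c1@5 c2@7, authorship ...1122.....
After op 5 (add_cursor(9)): buffer="jfjzdzdkpglh" (len 12), cursors c1@5 c2@7 c3@9, authorship ...1122.....
After op 6 (insert('q')): buffer="jfjzdqzdqkpqglh" (len 15), cursors c1@6 c2@9 c3@12, authorship ...111222..3...
Authorship (.=original, N=cursor N): . . . 1 1 1 2 2 2 . . 3 . . .
Index 3: author = 1

Answer: cursor 1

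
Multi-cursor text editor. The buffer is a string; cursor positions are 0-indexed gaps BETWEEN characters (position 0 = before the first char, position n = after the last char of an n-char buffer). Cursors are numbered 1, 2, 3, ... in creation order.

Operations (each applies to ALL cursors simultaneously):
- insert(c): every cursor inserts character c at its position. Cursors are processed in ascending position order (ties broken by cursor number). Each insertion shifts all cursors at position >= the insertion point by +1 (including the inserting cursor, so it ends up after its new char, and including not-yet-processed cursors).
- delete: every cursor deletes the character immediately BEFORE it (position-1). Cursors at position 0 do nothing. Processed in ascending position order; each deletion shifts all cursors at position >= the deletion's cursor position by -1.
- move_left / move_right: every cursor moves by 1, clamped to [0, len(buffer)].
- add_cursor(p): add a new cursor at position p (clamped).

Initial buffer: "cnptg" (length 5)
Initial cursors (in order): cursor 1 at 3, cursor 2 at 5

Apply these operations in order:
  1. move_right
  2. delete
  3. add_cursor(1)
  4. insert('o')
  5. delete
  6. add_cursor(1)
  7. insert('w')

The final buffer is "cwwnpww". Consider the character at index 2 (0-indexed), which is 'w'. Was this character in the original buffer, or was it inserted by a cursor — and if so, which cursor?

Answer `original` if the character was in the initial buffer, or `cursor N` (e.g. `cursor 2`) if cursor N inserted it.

Answer: cursor 4

Derivation:
After op 1 (move_right): buffer="cnptg" (len 5), cursors c1@4 c2@5, authorship .....
After op 2 (delete): buffer="cnp" (len 3), cursors c1@3 c2@3, authorship ...
After op 3 (add_cursor(1)): buffer="cnp" (len 3), cursors c3@1 c1@3 c2@3, authorship ...
After op 4 (insert('o')): buffer="conpoo" (len 6), cursors c3@2 c1@6 c2@6, authorship .3..12
After op 5 (delete): buffer="cnp" (len 3), cursors c3@1 c1@3 c2@3, authorship ...
After op 6 (add_cursor(1)): buffer="cnp" (len 3), cursors c3@1 c4@1 c1@3 c2@3, authorship ...
After op 7 (insert('w')): buffer="cwwnpww" (len 7), cursors c3@3 c4@3 c1@7 c2@7, authorship .34..12
Authorship (.=original, N=cursor N): . 3 4 . . 1 2
Index 2: author = 4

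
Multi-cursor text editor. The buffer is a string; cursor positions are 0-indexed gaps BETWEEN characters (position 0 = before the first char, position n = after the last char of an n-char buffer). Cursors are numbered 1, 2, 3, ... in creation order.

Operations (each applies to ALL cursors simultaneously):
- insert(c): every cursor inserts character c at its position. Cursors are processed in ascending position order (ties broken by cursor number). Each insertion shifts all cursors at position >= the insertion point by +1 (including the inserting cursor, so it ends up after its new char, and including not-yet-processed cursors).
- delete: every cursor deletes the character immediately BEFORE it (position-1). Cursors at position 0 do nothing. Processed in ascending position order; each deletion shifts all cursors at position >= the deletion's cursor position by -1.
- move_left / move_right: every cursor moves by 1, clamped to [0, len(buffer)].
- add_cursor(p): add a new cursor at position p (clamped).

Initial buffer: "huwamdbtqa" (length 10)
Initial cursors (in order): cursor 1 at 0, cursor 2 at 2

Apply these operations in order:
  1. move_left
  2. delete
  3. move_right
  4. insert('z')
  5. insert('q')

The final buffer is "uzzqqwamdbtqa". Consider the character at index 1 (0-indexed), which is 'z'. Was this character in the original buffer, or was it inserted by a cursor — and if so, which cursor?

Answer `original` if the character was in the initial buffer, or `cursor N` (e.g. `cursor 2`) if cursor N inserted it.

After op 1 (move_left): buffer="huwamdbtqa" (len 10), cursors c1@0 c2@1, authorship ..........
After op 2 (delete): buffer="uwamdbtqa" (len 9), cursors c1@0 c2@0, authorship .........
After op 3 (move_right): buffer="uwamdbtqa" (len 9), cursors c1@1 c2@1, authorship .........
After op 4 (insert('z')): buffer="uzzwamdbtqa" (len 11), cursors c1@3 c2@3, authorship .12........
After op 5 (insert('q')): buffer="uzzqqwamdbtqa" (len 13), cursors c1@5 c2@5, authorship .1212........
Authorship (.=original, N=cursor N): . 1 2 1 2 . . . . . . . .
Index 1: author = 1

Answer: cursor 1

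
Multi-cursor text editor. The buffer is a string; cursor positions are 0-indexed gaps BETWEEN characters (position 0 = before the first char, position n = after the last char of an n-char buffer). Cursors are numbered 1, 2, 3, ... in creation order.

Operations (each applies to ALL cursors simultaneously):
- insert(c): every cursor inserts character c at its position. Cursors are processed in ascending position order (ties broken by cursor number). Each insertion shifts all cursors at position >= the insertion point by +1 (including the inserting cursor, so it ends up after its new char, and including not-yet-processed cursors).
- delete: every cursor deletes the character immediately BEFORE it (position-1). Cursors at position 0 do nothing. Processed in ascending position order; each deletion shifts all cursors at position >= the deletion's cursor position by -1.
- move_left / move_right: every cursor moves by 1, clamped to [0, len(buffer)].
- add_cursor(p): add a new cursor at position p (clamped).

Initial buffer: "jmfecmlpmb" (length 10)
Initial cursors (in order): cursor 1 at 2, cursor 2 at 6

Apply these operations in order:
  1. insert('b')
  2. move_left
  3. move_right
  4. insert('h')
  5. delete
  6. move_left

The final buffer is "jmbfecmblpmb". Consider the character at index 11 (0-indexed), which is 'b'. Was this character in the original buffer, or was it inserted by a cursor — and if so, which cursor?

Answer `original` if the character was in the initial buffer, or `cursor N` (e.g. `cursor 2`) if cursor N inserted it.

Answer: original

Derivation:
After op 1 (insert('b')): buffer="jmbfecmblpmb" (len 12), cursors c1@3 c2@8, authorship ..1....2....
After op 2 (move_left): buffer="jmbfecmblpmb" (len 12), cursors c1@2 c2@7, authorship ..1....2....
After op 3 (move_right): buffer="jmbfecmblpmb" (len 12), cursors c1@3 c2@8, authorship ..1....2....
After op 4 (insert('h')): buffer="jmbhfecmbhlpmb" (len 14), cursors c1@4 c2@10, authorship ..11....22....
After op 5 (delete): buffer="jmbfecmblpmb" (len 12), cursors c1@3 c2@8, authorship ..1....2....
After op 6 (move_left): buffer="jmbfecmblpmb" (len 12), cursors c1@2 c2@7, authorship ..1....2....
Authorship (.=original, N=cursor N): . . 1 . . . . 2 . . . .
Index 11: author = original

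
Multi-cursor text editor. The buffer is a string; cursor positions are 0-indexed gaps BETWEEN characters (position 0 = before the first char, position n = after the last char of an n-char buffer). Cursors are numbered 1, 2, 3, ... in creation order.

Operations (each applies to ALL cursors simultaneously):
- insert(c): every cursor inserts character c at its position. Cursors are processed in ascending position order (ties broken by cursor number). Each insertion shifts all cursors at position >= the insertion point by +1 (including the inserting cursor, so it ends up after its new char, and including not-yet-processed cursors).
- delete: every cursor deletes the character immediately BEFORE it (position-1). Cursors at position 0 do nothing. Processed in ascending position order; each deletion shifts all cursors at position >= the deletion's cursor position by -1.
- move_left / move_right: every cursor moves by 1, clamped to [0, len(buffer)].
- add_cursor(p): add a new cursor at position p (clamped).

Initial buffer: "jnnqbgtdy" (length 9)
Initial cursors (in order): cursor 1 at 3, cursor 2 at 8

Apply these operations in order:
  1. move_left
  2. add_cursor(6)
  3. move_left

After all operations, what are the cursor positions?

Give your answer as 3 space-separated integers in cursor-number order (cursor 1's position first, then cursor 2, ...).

Answer: 1 6 5

Derivation:
After op 1 (move_left): buffer="jnnqbgtdy" (len 9), cursors c1@2 c2@7, authorship .........
After op 2 (add_cursor(6)): buffer="jnnqbgtdy" (len 9), cursors c1@2 c3@6 c2@7, authorship .........
After op 3 (move_left): buffer="jnnqbgtdy" (len 9), cursors c1@1 c3@5 c2@6, authorship .........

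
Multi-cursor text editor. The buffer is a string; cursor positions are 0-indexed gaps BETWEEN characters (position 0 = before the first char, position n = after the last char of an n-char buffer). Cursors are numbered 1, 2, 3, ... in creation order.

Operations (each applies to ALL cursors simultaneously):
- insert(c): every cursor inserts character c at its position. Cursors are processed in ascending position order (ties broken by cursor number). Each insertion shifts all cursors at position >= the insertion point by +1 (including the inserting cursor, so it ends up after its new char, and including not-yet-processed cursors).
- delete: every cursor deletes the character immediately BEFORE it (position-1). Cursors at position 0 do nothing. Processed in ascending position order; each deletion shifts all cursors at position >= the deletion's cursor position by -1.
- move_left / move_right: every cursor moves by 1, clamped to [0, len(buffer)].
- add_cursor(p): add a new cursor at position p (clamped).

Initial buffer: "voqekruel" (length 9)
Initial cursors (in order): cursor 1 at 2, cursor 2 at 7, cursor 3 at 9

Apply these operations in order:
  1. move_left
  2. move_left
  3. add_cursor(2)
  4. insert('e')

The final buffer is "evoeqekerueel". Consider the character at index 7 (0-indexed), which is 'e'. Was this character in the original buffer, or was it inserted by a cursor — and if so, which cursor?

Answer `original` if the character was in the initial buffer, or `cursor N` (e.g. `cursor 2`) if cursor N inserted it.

Answer: cursor 2

Derivation:
After op 1 (move_left): buffer="voqekruel" (len 9), cursors c1@1 c2@6 c3@8, authorship .........
After op 2 (move_left): buffer="voqekruel" (len 9), cursors c1@0 c2@5 c3@7, authorship .........
After op 3 (add_cursor(2)): buffer="voqekruel" (len 9), cursors c1@0 c4@2 c2@5 c3@7, authorship .........
After op 4 (insert('e')): buffer="evoeqekerueel" (len 13), cursors c1@1 c4@4 c2@8 c3@11, authorship 1..4...2..3..
Authorship (.=original, N=cursor N): 1 . . 4 . . . 2 . . 3 . .
Index 7: author = 2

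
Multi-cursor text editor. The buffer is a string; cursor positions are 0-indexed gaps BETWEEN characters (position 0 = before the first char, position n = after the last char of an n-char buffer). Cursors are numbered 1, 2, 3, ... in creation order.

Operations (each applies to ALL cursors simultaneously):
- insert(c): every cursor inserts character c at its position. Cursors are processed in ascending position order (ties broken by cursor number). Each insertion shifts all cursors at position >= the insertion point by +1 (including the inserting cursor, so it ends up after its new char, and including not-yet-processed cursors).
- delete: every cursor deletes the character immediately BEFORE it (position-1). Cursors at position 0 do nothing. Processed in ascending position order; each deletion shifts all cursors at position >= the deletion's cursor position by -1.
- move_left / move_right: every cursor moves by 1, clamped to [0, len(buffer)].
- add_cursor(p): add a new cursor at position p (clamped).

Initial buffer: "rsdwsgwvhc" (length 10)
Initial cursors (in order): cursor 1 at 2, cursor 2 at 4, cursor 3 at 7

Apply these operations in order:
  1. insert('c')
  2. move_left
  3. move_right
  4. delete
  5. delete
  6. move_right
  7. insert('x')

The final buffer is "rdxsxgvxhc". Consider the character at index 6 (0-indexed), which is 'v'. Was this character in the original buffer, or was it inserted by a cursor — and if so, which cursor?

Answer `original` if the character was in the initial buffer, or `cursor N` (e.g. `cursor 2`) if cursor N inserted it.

After op 1 (insert('c')): buffer="rscdwcsgwcvhc" (len 13), cursors c1@3 c2@6 c3@10, authorship ..1..2...3...
After op 2 (move_left): buffer="rscdwcsgwcvhc" (len 13), cursors c1@2 c2@5 c3@9, authorship ..1..2...3...
After op 3 (move_right): buffer="rscdwcsgwcvhc" (len 13), cursors c1@3 c2@6 c3@10, authorship ..1..2...3...
After op 4 (delete): buffer="rsdwsgwvhc" (len 10), cursors c1@2 c2@4 c3@7, authorship ..........
After op 5 (delete): buffer="rdsgvhc" (len 7), cursors c1@1 c2@2 c3@4, authorship .......
After op 6 (move_right): buffer="rdsgvhc" (len 7), cursors c1@2 c2@3 c3@5, authorship .......
After op 7 (insert('x')): buffer="rdxsxgvxhc" (len 10), cursors c1@3 c2@5 c3@8, authorship ..1.2..3..
Authorship (.=original, N=cursor N): . . 1 . 2 . . 3 . .
Index 6: author = original

Answer: original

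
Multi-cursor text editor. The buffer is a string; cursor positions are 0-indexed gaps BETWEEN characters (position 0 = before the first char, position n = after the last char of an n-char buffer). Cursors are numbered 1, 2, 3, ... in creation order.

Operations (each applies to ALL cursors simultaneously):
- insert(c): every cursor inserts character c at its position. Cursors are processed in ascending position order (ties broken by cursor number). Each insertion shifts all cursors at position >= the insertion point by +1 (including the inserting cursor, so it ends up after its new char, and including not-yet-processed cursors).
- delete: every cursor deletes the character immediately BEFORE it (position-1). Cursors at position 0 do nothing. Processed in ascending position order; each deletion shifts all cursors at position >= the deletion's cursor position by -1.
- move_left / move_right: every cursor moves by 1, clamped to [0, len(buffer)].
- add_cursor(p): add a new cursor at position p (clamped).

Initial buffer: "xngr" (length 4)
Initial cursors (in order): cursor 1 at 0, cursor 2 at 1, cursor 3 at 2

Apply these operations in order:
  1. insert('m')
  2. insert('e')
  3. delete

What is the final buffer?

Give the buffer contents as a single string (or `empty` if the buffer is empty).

Answer: mxmnmgr

Derivation:
After op 1 (insert('m')): buffer="mxmnmgr" (len 7), cursors c1@1 c2@3 c3@5, authorship 1.2.3..
After op 2 (insert('e')): buffer="mexmenmegr" (len 10), cursors c1@2 c2@5 c3@8, authorship 11.22.33..
After op 3 (delete): buffer="mxmnmgr" (len 7), cursors c1@1 c2@3 c3@5, authorship 1.2.3..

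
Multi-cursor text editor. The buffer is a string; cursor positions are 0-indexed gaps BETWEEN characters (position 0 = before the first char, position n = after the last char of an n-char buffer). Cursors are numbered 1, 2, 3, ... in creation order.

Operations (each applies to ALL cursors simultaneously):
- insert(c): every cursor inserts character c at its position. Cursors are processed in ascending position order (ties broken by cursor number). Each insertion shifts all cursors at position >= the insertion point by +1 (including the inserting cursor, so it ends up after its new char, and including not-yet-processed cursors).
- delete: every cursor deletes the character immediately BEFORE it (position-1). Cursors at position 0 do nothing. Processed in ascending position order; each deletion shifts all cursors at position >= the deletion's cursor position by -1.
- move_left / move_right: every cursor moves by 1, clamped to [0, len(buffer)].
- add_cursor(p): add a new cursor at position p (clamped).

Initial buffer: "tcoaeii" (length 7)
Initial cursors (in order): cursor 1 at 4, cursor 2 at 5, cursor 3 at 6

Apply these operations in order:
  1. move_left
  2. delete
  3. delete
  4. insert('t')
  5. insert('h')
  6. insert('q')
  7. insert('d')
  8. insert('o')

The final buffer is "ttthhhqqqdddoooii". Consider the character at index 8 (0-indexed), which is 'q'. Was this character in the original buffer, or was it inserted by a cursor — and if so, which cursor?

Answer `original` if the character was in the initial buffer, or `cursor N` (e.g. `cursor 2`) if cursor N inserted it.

Answer: cursor 3

Derivation:
After op 1 (move_left): buffer="tcoaeii" (len 7), cursors c1@3 c2@4 c3@5, authorship .......
After op 2 (delete): buffer="tcii" (len 4), cursors c1@2 c2@2 c3@2, authorship ....
After op 3 (delete): buffer="ii" (len 2), cursors c1@0 c2@0 c3@0, authorship ..
After op 4 (insert('t')): buffer="tttii" (len 5), cursors c1@3 c2@3 c3@3, authorship 123..
After op 5 (insert('h')): buffer="ttthhhii" (len 8), cursors c1@6 c2@6 c3@6, authorship 123123..
After op 6 (insert('q')): buffer="ttthhhqqqii" (len 11), cursors c1@9 c2@9 c3@9, authorship 123123123..
After op 7 (insert('d')): buffer="ttthhhqqqdddii" (len 14), cursors c1@12 c2@12 c3@12, authorship 123123123123..
After op 8 (insert('o')): buffer="ttthhhqqqdddoooii" (len 17), cursors c1@15 c2@15 c3@15, authorship 123123123123123..
Authorship (.=original, N=cursor N): 1 2 3 1 2 3 1 2 3 1 2 3 1 2 3 . .
Index 8: author = 3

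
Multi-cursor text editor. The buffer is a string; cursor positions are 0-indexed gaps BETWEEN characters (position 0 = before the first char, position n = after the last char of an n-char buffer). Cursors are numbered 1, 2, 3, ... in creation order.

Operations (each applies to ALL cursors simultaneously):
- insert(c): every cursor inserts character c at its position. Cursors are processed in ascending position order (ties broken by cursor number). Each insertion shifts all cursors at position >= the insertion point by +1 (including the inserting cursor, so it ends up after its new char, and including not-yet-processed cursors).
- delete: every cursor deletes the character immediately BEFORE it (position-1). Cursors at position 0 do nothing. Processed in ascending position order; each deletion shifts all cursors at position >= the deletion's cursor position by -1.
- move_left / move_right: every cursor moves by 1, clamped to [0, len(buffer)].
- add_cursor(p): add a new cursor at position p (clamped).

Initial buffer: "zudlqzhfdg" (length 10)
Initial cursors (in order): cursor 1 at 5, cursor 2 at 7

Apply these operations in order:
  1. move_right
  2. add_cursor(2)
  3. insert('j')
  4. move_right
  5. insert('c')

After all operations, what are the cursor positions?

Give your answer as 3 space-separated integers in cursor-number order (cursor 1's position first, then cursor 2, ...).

Answer: 11 15 5

Derivation:
After op 1 (move_right): buffer="zudlqzhfdg" (len 10), cursors c1@6 c2@8, authorship ..........
After op 2 (add_cursor(2)): buffer="zudlqzhfdg" (len 10), cursors c3@2 c1@6 c2@8, authorship ..........
After op 3 (insert('j')): buffer="zujdlqzjhfjdg" (len 13), cursors c3@3 c1@8 c2@11, authorship ..3....1..2..
After op 4 (move_right): buffer="zujdlqzjhfjdg" (len 13), cursors c3@4 c1@9 c2@12, authorship ..3....1..2..
After op 5 (insert('c')): buffer="zujdclqzjhcfjdcg" (len 16), cursors c3@5 c1@11 c2@15, authorship ..3.3...1.1.2.2.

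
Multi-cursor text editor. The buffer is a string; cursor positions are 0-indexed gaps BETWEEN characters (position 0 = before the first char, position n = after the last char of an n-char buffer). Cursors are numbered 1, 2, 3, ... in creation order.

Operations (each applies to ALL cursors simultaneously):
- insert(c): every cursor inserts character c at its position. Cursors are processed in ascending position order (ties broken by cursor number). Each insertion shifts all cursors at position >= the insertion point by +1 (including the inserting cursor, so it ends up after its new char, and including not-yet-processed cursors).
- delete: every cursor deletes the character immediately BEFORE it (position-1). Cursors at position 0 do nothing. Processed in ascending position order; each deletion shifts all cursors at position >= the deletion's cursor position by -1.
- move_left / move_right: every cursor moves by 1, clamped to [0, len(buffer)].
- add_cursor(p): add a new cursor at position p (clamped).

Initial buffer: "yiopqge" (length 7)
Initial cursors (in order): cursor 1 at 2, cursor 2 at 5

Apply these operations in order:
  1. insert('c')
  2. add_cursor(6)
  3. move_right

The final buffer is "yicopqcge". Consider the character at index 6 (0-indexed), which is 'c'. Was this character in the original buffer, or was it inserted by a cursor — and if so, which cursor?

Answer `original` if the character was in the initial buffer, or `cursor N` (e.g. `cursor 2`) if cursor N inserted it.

After op 1 (insert('c')): buffer="yicopqcge" (len 9), cursors c1@3 c2@7, authorship ..1...2..
After op 2 (add_cursor(6)): buffer="yicopqcge" (len 9), cursors c1@3 c3@6 c2@7, authorship ..1...2..
After op 3 (move_right): buffer="yicopqcge" (len 9), cursors c1@4 c3@7 c2@8, authorship ..1...2..
Authorship (.=original, N=cursor N): . . 1 . . . 2 . .
Index 6: author = 2

Answer: cursor 2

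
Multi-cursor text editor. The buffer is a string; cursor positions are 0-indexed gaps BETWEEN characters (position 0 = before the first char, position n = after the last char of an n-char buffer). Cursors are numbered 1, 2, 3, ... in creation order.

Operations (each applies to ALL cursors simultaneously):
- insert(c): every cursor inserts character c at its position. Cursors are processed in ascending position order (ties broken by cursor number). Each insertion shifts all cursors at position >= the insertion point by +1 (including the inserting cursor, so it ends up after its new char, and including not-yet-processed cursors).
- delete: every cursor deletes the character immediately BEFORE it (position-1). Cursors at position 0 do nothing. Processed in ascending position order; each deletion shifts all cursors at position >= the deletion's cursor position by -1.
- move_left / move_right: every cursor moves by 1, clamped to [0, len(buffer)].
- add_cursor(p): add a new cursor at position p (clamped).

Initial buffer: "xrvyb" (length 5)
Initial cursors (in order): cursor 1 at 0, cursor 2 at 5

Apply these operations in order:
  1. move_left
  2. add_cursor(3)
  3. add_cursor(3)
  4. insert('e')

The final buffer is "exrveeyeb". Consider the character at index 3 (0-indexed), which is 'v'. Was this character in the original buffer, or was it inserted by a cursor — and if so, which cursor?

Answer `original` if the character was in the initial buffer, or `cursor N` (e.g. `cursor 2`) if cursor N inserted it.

After op 1 (move_left): buffer="xrvyb" (len 5), cursors c1@0 c2@4, authorship .....
After op 2 (add_cursor(3)): buffer="xrvyb" (len 5), cursors c1@0 c3@3 c2@4, authorship .....
After op 3 (add_cursor(3)): buffer="xrvyb" (len 5), cursors c1@0 c3@3 c4@3 c2@4, authorship .....
After op 4 (insert('e')): buffer="exrveeyeb" (len 9), cursors c1@1 c3@6 c4@6 c2@8, authorship 1...34.2.
Authorship (.=original, N=cursor N): 1 . . . 3 4 . 2 .
Index 3: author = original

Answer: original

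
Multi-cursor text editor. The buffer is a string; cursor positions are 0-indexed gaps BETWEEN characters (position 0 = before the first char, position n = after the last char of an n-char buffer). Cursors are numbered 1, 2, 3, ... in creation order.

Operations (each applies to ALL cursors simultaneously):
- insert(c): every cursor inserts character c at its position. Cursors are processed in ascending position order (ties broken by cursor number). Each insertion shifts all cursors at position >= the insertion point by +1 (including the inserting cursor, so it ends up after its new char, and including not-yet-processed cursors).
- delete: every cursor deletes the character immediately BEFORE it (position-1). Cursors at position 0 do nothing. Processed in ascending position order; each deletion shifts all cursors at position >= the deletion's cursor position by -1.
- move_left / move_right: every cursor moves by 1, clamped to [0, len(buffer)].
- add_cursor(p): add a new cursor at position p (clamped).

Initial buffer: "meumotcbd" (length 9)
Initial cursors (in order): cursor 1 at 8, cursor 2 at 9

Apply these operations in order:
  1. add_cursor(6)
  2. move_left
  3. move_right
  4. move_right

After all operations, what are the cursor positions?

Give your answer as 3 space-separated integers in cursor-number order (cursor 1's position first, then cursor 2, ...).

Answer: 9 9 7

Derivation:
After op 1 (add_cursor(6)): buffer="meumotcbd" (len 9), cursors c3@6 c1@8 c2@9, authorship .........
After op 2 (move_left): buffer="meumotcbd" (len 9), cursors c3@5 c1@7 c2@8, authorship .........
After op 3 (move_right): buffer="meumotcbd" (len 9), cursors c3@6 c1@8 c2@9, authorship .........
After op 4 (move_right): buffer="meumotcbd" (len 9), cursors c3@7 c1@9 c2@9, authorship .........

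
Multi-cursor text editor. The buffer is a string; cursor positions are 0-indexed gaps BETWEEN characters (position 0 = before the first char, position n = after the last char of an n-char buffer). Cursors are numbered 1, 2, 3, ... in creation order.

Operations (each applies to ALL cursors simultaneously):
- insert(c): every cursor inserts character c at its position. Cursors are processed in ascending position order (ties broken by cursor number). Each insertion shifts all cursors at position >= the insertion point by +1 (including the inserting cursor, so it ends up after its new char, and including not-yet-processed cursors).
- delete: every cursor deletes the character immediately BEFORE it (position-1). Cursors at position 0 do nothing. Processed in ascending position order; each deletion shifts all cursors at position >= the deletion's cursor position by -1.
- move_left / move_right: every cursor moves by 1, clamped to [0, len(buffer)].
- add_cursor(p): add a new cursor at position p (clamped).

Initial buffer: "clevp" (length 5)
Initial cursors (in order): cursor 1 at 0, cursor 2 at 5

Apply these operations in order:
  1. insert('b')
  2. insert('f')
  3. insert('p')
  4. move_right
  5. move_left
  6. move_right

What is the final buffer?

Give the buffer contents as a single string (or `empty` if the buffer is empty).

Answer: bfpclevpbfp

Derivation:
After op 1 (insert('b')): buffer="bclevpb" (len 7), cursors c1@1 c2@7, authorship 1.....2
After op 2 (insert('f')): buffer="bfclevpbf" (len 9), cursors c1@2 c2@9, authorship 11.....22
After op 3 (insert('p')): buffer="bfpclevpbfp" (len 11), cursors c1@3 c2@11, authorship 111.....222
After op 4 (move_right): buffer="bfpclevpbfp" (len 11), cursors c1@4 c2@11, authorship 111.....222
After op 5 (move_left): buffer="bfpclevpbfp" (len 11), cursors c1@3 c2@10, authorship 111.....222
After op 6 (move_right): buffer="bfpclevpbfp" (len 11), cursors c1@4 c2@11, authorship 111.....222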